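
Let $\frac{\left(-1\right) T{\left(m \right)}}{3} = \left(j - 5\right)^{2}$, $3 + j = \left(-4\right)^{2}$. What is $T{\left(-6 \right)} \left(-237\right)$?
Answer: $45504$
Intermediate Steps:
$j = 13$ ($j = -3 + \left(-4\right)^{2} = -3 + 16 = 13$)
$T{\left(m \right)} = -192$ ($T{\left(m \right)} = - 3 \left(13 - 5\right)^{2} = - 3 \cdot 8^{2} = \left(-3\right) 64 = -192$)
$T{\left(-6 \right)} \left(-237\right) = \left(-192\right) \left(-237\right) = 45504$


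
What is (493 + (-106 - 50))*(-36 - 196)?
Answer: -78184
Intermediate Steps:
(493 + (-106 - 50))*(-36 - 196) = (493 - 156)*(-232) = 337*(-232) = -78184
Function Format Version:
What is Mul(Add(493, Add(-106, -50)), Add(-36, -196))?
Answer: -78184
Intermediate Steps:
Mul(Add(493, Add(-106, -50)), Add(-36, -196)) = Mul(Add(493, -156), -232) = Mul(337, -232) = -78184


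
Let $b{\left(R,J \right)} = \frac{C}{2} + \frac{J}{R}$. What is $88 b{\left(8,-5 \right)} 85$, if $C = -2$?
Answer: $-12155$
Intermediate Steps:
$b{\left(R,J \right)} = -1 + \frac{J}{R}$ ($b{\left(R,J \right)} = - \frac{2}{2} + \frac{J}{R} = \left(-2\right) \frac{1}{2} + \frac{J}{R} = -1 + \frac{J}{R}$)
$88 b{\left(8,-5 \right)} 85 = 88 \frac{-5 - 8}{8} \cdot 85 = 88 \cdot \frac{1}{8} \left(-13\right) 85 = 88 \left(- \frac{13}{8}\right) 85 = \left(-143\right) 85 = -12155$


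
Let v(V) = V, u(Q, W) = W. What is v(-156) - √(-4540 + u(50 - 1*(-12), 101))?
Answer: -156 - I*√4439 ≈ -156.0 - 66.626*I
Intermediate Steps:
v(-156) - √(-4540 + u(50 - 1*(-12), 101)) = -156 - √(-4540 + 101) = -156 - √(-4439) = -156 - I*√4439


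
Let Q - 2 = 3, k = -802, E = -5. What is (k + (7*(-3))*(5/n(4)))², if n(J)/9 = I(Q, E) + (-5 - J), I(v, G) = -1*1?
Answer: 23088025/36 ≈ 6.4133e+5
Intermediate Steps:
Q = 5 (Q = 2 + 3 = 5)
I(v, G) = -1
n(J) = -54 - 9*J (n(J) = 9*(-1 + (-5 - J)) = 9*(-6 - J) = -54 - 9*J)
(k + (7*(-3))*(5/n(4)))² = (-802 + (7*(-3))*(5/(-54 - 9*4)))² = (-802 - 105/(-54 - 36))² = (-802 - 105/(-90))² = (-802 - 105*(-1)/90)² = (-802 - 21*(-1/18))² = (-802 + 7/6)² = (-4805/6)² = 23088025/36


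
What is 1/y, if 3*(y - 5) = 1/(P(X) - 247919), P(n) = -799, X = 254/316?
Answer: 746154/3730769 ≈ 0.20000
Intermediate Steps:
X = 127/158 (X = 254*(1/316) = 127/158 ≈ 0.80380)
y = 3730769/746154 (y = 5 + 1/(3*(-799 - 247919)) = 5 + (1/3)/(-248718) = 5 + (1/3)*(-1/248718) = 5 - 1/746154 = 3730769/746154 ≈ 5.0000)
1/y = 1/(3730769/746154) = 746154/3730769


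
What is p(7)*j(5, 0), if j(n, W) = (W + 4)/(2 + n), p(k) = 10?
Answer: 40/7 ≈ 5.7143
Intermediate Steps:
j(n, W) = (4 + W)/(2 + n)
p(7)*j(5, 0) = 10*((4 + 0)/(2 + 5)) = 10*(4/7) = 40/7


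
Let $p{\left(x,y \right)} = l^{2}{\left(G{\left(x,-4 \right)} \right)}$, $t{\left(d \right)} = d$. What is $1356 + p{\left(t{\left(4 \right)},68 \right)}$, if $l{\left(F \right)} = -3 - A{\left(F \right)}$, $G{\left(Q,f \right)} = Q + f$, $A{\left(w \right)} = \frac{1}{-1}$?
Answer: $1360$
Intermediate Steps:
$A{\left(w \right)} = -1$
$l{\left(F \right)} = -2$ ($l{\left(F \right)} = -3 - -1 = -3 + 1 = -2$)
$p{\left(x,y \right)} = 4$ ($p{\left(x,y \right)} = \left(-2\right)^{2} = 4$)
$1356 + p{\left(t{\left(4 \right)},68 \right)} = 1356 + 4 = 1360$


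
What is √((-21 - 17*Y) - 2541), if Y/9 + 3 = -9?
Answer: 11*I*√6 ≈ 26.944*I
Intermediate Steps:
Y = -108 (Y = -27 + 9*(-9) = -27 - 81 = -108)
√((-21 - 17*Y) - 2541) = √((-21 - 17*(-108)) - 2541) = √((-21 + 1836) - 2541) = √(1815 - 2541) = √(-726) = 11*I*√6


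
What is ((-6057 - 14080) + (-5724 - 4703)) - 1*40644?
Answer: -71208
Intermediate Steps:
((-6057 - 14080) + (-5724 - 4703)) - 1*40644 = (-20137 - 10427) - 40644 = -30564 - 40644 = -71208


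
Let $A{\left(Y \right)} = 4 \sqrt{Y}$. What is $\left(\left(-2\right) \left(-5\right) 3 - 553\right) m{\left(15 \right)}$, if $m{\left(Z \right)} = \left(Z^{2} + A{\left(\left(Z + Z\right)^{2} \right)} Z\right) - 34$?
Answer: $-1041293$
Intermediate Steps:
$m{\left(Z \right)} = -34 + Z^{2} + 8 Z \sqrt{Z^{2}}$ ($m{\left(Z \right)} = \left(Z^{2} + 4 \sqrt{\left(Z + Z\right)^{2}} Z\right) - 34 = \left(Z^{2} + 4 \sqrt{\left(2 Z\right)^{2}} Z\right) - 34 = \left(Z^{2} + 4 \sqrt{4 Z^{2}} Z\right) - 34 = \left(Z^{2} + 4 \cdot 2 \sqrt{Z^{2}} Z\right) - 34 = \left(Z^{2} + 8 \sqrt{Z^{2}} Z\right) - 34 = \left(Z^{2} + 8 Z \sqrt{Z^{2}}\right) - 34 = -34 + Z^{2} + 8 Z \sqrt{Z^{2}}$)
$\left(\left(-2\right) \left(-5\right) 3 - 553\right) m{\left(15 \right)} = \left(\left(-2\right) \left(-5\right) 3 - 553\right) \left(-34 + 15^{2} + 8 \cdot 15 \sqrt{15^{2}}\right) = \left(10 \cdot 3 - 553\right) \left(-34 + 225 + 8 \cdot 15 \sqrt{225}\right) = \left(30 - 553\right) \left(-34 + 225 + 8 \cdot 15 \cdot 15\right) = - 523 \left(-34 + 225 + 1800\right) = \left(-523\right) 1991 = -1041293$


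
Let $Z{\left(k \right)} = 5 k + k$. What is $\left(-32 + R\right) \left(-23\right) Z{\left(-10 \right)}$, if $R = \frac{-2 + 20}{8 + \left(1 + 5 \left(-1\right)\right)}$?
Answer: $-37950$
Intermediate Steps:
$Z{\left(k \right)} = 6 k$
$R = \frac{9}{2}$ ($R = \frac{18}{8 + \left(1 - 5\right)} = \frac{18}{8 - 4} = \frac{18}{4} = 18 \cdot \frac{1}{4} = \frac{9}{2} \approx 4.5$)
$\left(-32 + R\right) \left(-23\right) Z{\left(-10 \right)} = \left(-32 + \frac{9}{2}\right) \left(-23\right) 6 \left(-10\right) = \left(- \frac{55}{2}\right) \left(-23\right) \left(-60\right) = \frac{1265}{2} \left(-60\right) = -37950$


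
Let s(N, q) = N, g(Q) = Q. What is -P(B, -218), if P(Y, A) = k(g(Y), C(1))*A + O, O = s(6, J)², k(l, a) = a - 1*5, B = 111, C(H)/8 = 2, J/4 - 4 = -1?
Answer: 2362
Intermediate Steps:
J = 12 (J = 16 + 4*(-1) = 16 - 4 = 12)
C(H) = 16 (C(H) = 8*2 = 16)
k(l, a) = -5 + a (k(l, a) = a - 5 = -5 + a)
O = 36 (O = 6² = 36)
P(Y, A) = 36 + 11*A (P(Y, A) = (-5 + 16)*A + 36 = 11*A + 36 = 36 + 11*A)
-P(B, -218) = -(36 + 11*(-218)) = -(36 - 2398) = -1*(-2362) = 2362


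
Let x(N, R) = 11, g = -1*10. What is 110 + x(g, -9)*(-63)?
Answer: -583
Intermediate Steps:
g = -10
110 + x(g, -9)*(-63) = 110 + 11*(-63) = 110 - 693 = -583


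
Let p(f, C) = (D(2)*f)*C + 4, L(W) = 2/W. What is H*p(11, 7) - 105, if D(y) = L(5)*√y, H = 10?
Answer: -65 + 308*√2 ≈ 370.58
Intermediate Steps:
D(y) = 2*√y/5 (D(y) = (2/5)*√y = (2*(⅕))*√y = 2*√y/5)
p(f, C) = 4 + 2*C*f*√2/5 (p(f, C) = ((2*√2/5)*f)*C + 4 = (2*f*√2/5)*C + 4 = 2*C*f*√2/5 + 4 = 4 + 2*C*f*√2/5)
H*p(11, 7) - 105 = 10*(4 + (⅖)*7*11*√2) - 105 = 10*(4 + 154*√2/5) - 105 = (40 + 308*√2) - 105 = -65 + 308*√2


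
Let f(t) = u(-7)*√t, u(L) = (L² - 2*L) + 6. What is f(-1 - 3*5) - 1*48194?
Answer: -48194 + 276*I ≈ -48194.0 + 276.0*I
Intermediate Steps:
u(L) = 6 + L² - 2*L
f(t) = 69*√t (f(t) = (6 + (-7)² - 2*(-7))*√t = (6 + 49 + 14)*√t = 69*√t)
f(-1 - 3*5) - 1*48194 = 69*√(-1 - 3*5) - 1*48194 = 69*√(-1 - 15) - 48194 = 69*√(-16) - 48194 = 69*(4*I) - 48194 = 276*I - 48194 = -48194 + 276*I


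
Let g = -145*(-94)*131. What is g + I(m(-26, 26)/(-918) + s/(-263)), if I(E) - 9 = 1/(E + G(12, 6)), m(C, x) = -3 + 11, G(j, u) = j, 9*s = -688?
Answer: 2647311663677/1482640 ≈ 1.7855e+6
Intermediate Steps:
s = -688/9 (s = (⅑)*(-688) = -688/9 ≈ -76.444)
m(C, x) = 8
g = 1785530 (g = 13630*131 = 1785530)
I(E) = 9 + 1/(12 + E) (I(E) = 9 + 1/(E + 12) = 9 + 1/(12 + E))
g + I(m(-26, 26)/(-918) + s/(-263)) = 1785530 + (109 + 9*(8/(-918) - 688/9/(-263)))/(12 + (8/(-918) - 688/9/(-263))) = 1785530 + (109 + 9*(8*(-1/918) - 688/9*(-1/263)))/(12 + (8*(-1/918) - 688/9*(-1/263))) = 1785530 + (109 + 9*(-4/459 + 688/2367))/(12 + (-4/459 + 688/2367)) = 1785530 + (109 + 9*(34036/120717))/(12 + 34036/120717) = 1785530 + (109 + 34036/13413)/(1482640/120717) = 1785530 + (120717/1482640)*(1496053/13413) = 1785530 + 13464477/1482640 = 2647311663677/1482640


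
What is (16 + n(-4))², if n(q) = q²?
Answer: 1024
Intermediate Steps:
(16 + n(-4))² = (16 + (-4)²)² = (16 + 16)² = 32² = 1024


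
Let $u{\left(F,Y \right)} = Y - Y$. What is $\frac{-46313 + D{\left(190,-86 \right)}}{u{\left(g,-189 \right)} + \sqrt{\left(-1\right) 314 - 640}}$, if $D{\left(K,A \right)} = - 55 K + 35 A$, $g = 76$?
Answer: $\frac{59773 i \sqrt{106}}{318} \approx 1935.2 i$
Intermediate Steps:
$u{\left(F,Y \right)} = 0$
$\frac{-46313 + D{\left(190,-86 \right)}}{u{\left(g,-189 \right)} + \sqrt{\left(-1\right) 314 - 640}} = \frac{-46313 + \left(\left(-55\right) 190 + 35 \left(-86\right)\right)}{0 + \sqrt{\left(-1\right) 314 - 640}} = \frac{-46313 - 13460}{0 + \sqrt{-314 - 640}} = \frac{-46313 - 13460}{0 + \sqrt{-954}} = - \frac{59773}{0 + 3 i \sqrt{106}} = - \frac{59773}{3 i \sqrt{106}} = - 59773 \left(- \frac{i \sqrt{106}}{318}\right) = \frac{59773 i \sqrt{106}}{318}$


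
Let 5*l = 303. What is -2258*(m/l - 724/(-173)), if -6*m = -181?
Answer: -1662787813/157257 ≈ -10574.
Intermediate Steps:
m = 181/6 (m = -⅙*(-181) = 181/6 ≈ 30.167)
l = 303/5 (l = (⅕)*303 = 303/5 ≈ 60.600)
-2258*(m/l - 724/(-173)) = -2258*(181/(6*(303/5)) - 724/(-173)) = -2258*((181/6)*(5/303) - 724*(-1/173)) = -2258*(905/1818 + 724/173) = -2258*1472797/314514 = -1662787813/157257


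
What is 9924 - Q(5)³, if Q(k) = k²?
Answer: -5701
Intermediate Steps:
9924 - Q(5)³ = 9924 - (5²)³ = 9924 - 1*25³ = 9924 - 1*15625 = 9924 - 15625 = -5701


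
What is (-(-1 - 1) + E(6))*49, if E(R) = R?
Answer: 392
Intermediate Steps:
(-(-1 - 1) + E(6))*49 = (-(-1 - 1) + 6)*49 = (-1*(-2) + 6)*49 = (2 + 6)*49 = 8*49 = 392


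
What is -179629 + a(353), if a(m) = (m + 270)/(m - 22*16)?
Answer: -179006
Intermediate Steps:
a(m) = (270 + m)/(-352 + m) (a(m) = (270 + m)/(m - 352) = (270 + m)/(-352 + m))
-179629 + a(353) = -179629 + (270 + 353)/(-352 + 353) = -179629 + 623/1 = -179629 + 1*623 = -179629 + 623 = -179006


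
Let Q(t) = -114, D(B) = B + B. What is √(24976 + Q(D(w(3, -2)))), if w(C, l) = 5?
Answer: √24862 ≈ 157.68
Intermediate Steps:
D(B) = 2*B
√(24976 + Q(D(w(3, -2)))) = √(24976 - 114) = √24862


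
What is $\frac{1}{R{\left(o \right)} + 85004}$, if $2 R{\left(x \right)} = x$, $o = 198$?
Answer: $\frac{1}{85103} \approx 1.175 \cdot 10^{-5}$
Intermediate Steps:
$R{\left(x \right)} = \frac{x}{2}$
$\frac{1}{R{\left(o \right)} + 85004} = \frac{1}{\frac{1}{2} \cdot 198 + 85004} = \frac{1}{99 + 85004} = \frac{1}{85103}$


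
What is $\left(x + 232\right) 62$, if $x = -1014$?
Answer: $-48484$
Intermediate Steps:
$\left(x + 232\right) 62 = \left(-1014 + 232\right) 62 = \left(-782\right) 62 = -48484$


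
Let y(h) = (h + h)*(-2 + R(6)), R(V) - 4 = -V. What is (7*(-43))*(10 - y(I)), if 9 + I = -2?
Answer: 23478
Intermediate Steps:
I = -11 (I = -9 - 2 = -11)
R(V) = 4 - V
y(h) = -8*h (y(h) = (h + h)*(-2 + (4 - 1*6)) = (2*h)*(-2 + (4 - 6)) = (2*h)*(-2 - 2) = (2*h)*(-4) = -8*h)
(7*(-43))*(10 - y(I)) = (7*(-43))*(10 - (-8)*(-11)) = -301*(10 - 1*88) = -301*(10 - 88) = -301*(-78) = 23478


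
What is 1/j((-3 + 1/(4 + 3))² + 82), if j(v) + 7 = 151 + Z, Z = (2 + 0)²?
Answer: 1/148 ≈ 0.0067568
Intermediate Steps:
Z = 4 (Z = 2² = 4)
j(v) = 148 (j(v) = -7 + (151 + 4) = -7 + 155 = 148)
1/j((-3 + 1/(4 + 3))² + 82) = 1/148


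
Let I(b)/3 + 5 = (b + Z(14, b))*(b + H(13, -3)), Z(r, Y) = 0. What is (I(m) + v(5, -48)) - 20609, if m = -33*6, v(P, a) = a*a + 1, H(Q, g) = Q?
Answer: 91571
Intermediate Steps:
v(P, a) = 1 + a² (v(P, a) = a² + 1 = 1 + a²)
m = -198
I(b) = -15 + 3*b*(13 + b) (I(b) = -15 + 3*((b + 0)*(b + 13)) = -15 + 3*(b*(13 + b)) = -15 + 3*b*(13 + b))
(I(m) + v(5, -48)) - 20609 = ((-15 + 3*(-198)² + 39*(-198)) + (1 + (-48)²)) - 20609 = ((-15 + 3*39204 - 7722) + (1 + 2304)) - 20609 = ((-15 + 117612 - 7722) + 2305) - 20609 = (109875 + 2305) - 20609 = 112180 - 20609 = 91571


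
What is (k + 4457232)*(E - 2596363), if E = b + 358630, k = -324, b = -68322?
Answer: -10277874977940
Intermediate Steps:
E = 290308 (E = -68322 + 358630 = 290308)
(k + 4457232)*(E - 2596363) = (-324 + 4457232)*(290308 - 2596363) = 4456908*(-2306055) = -10277874977940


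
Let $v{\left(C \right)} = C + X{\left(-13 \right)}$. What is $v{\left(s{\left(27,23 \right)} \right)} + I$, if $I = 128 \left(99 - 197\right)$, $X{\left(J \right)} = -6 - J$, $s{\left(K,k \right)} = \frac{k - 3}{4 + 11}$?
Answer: $- \frac{37607}{3} \approx -12536.0$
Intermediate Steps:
$s{\left(K,k \right)} = - \frac{1}{5} + \frac{k}{15}$ ($s{\left(K,k \right)} = \frac{-3 + k}{15} = \left(-3 + k\right) \frac{1}{15} = - \frac{1}{5} + \frac{k}{15}$)
$v{\left(C \right)} = 7 + C$ ($v{\left(C \right)} = C - -7 = C + \left(-6 + 13\right) = C + 7 = 7 + C$)
$I = -12544$ ($I = 128 \left(-98\right) = -12544$)
$v{\left(s{\left(27,23 \right)} \right)} + I = \left(7 + \left(- \frac{1}{5} + \frac{1}{15} \cdot 23\right)\right) - 12544 = \left(7 + \left(- \frac{1}{5} + \frac{23}{15}\right)\right) - 12544 = \left(7 + \frac{4}{3}\right) - 12544 = \frac{25}{3} - 12544 = - \frac{37607}{3}$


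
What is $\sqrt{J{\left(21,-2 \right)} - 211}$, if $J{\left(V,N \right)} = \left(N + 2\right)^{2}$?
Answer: $i \sqrt{211} \approx 14.526 i$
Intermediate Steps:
$J{\left(V,N \right)} = \left(2 + N\right)^{2}$
$\sqrt{J{\left(21,-2 \right)} - 211} = \sqrt{\left(2 - 2\right)^{2} - 211} = \sqrt{0^{2} - 211} = \sqrt{0 - 211} = \sqrt{-211} = i \sqrt{211}$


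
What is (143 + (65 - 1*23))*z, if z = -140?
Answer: -25900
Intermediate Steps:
(143 + (65 - 1*23))*z = (143 + (65 - 1*23))*(-140) = (143 + (65 - 23))*(-140) = (143 + 42)*(-140) = 185*(-140) = -25900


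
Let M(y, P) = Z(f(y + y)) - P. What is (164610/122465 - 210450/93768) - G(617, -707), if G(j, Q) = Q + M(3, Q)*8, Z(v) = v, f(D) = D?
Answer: -1913079277147/382776604 ≈ -4997.9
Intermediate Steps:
M(y, P) = -P + 2*y (M(y, P) = (y + y) - P = 2*y - P = -P + 2*y)
G(j, Q) = 48 - 7*Q (G(j, Q) = Q + (-Q + 2*3)*8 = Q + (-Q + 6)*8 = Q + (6 - Q)*8 = Q + (48 - 8*Q) = 48 - 7*Q)
(164610/122465 - 210450/93768) - G(617, -707) = (164610/122465 - 210450/93768) - (48 - 7*(-707)) = (164610*(1/122465) - 210450*1/93768) - (48 + 4949) = (32922/24493 - 35075/15628) - 1*4997 = -344586959/382776604 - 4997 = -1913079277147/382776604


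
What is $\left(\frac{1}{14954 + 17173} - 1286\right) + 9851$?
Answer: $\frac{275167756}{32127} \approx 8565.0$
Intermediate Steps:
$\left(\frac{1}{14954 + 17173} - 1286\right) + 9851 = \left(\frac{1}{32127} - 1286\right) + 9851 = - \frac{41315321}{32127} + 9851 = \frac{275167756}{32127}$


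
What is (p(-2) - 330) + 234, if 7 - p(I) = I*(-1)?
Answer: -91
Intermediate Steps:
p(I) = 7 + I (p(I) = 7 - I*(-1) = 7 - (-1)*I = 7 + I)
(p(-2) - 330) + 234 = ((7 - 2) - 330) + 234 = (5 - 330) + 234 = -325 + 234 = -91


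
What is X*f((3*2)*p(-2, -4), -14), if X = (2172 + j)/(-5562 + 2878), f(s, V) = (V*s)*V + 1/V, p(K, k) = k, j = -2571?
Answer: -341259/488 ≈ -699.30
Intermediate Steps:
f(s, V) = 1/V + s*V² (f(s, V) = s*V² + 1/V = 1/V + s*V²)
X = 399/2684 (X = (2172 - 2571)/(-5562 + 2878) = -399/(-2684) = -399*(-1/2684) = 399/2684 ≈ 0.14866)
X*f((3*2)*p(-2, -4), -14) = 399*((1 + ((3*2)*(-4))*(-14)³)/(-14))/2684 = 399*(-(1 + (6*(-4))*(-2744))/14)/2684 = 399*(-(1 - 24*(-2744))/14)/2684 = 399*(-(1 + 65856)/14)/2684 = 399*(-1/14*65857)/2684 = (399/2684)*(-65857/14) = -341259/488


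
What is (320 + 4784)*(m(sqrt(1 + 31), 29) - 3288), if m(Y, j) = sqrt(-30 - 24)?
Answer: -16781952 + 15312*I*sqrt(6) ≈ -1.6782e+7 + 37507.0*I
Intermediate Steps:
m(Y, j) = 3*I*sqrt(6) (m(Y, j) = sqrt(-54) = 3*I*sqrt(6))
(320 + 4784)*(m(sqrt(1 + 31), 29) - 3288) = (320 + 4784)*(3*I*sqrt(6) - 3288) = 5104*(-3288 + 3*I*sqrt(6)) = -16781952 + 15312*I*sqrt(6)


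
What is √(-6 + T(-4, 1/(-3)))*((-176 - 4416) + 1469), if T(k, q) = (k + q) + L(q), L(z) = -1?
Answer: -1041*I*√102 ≈ -10514.0*I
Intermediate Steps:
T(k, q) = -1 + k + q (T(k, q) = (k + q) - 1 = -1 + k + q)
√(-6 + T(-4, 1/(-3)))*((-176 - 4416) + 1469) = √(-6 + (-1 - 4 + 1/(-3)))*((-176 - 4416) + 1469) = √(-6 + (-1 - 4 - ⅓))*(-4592 + 1469) = √(-6 - 16/3)*(-3123) = √(-34/3)*(-3123) = (I*√102/3)*(-3123) = -1041*I*√102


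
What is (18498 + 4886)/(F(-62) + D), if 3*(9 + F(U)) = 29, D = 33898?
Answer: 8769/12712 ≈ 0.68982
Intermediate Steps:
F(U) = ⅔ (F(U) = -9 + (⅓)*29 = -9 + 29/3 = ⅔)
(18498 + 4886)/(F(-62) + D) = (18498 + 4886)/(⅔ + 33898) = 23384/(101696/3) = 23384*(3/101696) = 8769/12712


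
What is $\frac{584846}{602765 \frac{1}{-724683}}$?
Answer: $- \frac{423827953818}{602765} \approx -7.0314 \cdot 10^{5}$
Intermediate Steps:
$\frac{584846}{602765 \frac{1}{-724683}} = \frac{584846}{602765 \left(- \frac{1}{724683}\right)} = \frac{584846}{- \frac{602765}{724683}} = 584846 \left(- \frac{724683}{602765}\right) = - \frac{423827953818}{602765}$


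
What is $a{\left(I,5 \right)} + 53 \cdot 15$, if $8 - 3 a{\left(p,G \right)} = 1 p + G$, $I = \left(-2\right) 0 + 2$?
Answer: $\frac{2386}{3} \approx 795.33$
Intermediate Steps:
$I = 2$ ($I = 0 + 2 = 2$)
$a{\left(p,G \right)} = \frac{8}{3} - \frac{G}{3} - \frac{p}{3}$ ($a{\left(p,G \right)} = \frac{8}{3} - \frac{1 p + G}{3} = \frac{8}{3} - \frac{p + G}{3} = \frac{8}{3} - \frac{G + p}{3} = \frac{8}{3} - \left(\frac{G}{3} + \frac{p}{3}\right) = \frac{8}{3} - \frac{G}{3} - \frac{p}{3}$)
$a{\left(I,5 \right)} + 53 \cdot 15 = \left(\frac{8}{3} - \frac{5}{3} - \frac{2}{3}\right) + 53 \cdot 15 = \left(\frac{8}{3} - \frac{5}{3} - \frac{2}{3}\right) + 795 = \frac{1}{3} + 795 = \frac{2386}{3}$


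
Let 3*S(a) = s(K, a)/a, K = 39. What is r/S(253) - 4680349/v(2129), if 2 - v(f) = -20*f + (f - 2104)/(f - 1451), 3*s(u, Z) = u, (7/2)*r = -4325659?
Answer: -14582659469628408/202093997 ≈ -7.2158e+7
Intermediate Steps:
r = -8651318/7 (r = (2/7)*(-4325659) = -8651318/7 ≈ -1.2359e+6)
s(u, Z) = u/3
v(f) = 2 + 20*f - (-2104 + f)/(-1451 + f) (v(f) = 2 - (-20*f + (f - 2104)/(f - 1451)) = 2 - (-20*f + (-2104 + f)/(-1451 + f)) = 2 + (20*f - (-2104 + f)/(-1451 + f)) = 2 + 20*f - (-2104 + f)/(-1451 + f))
S(a) = 13/(3*a) (S(a) = (((⅓)*39)/a)/3 = (13/a)/3 = 13/(3*a))
r/S(253) - 4680349/v(2129) = -8651318/(7*((13/3)/253)) - 4680349*(-1451 + 2129)/(-798 - 29019*2129 + 20*2129²) = -8651318/(7*((13/3)*(1/253))) - 4680349*678/(-798 - 61781451 + 20*4532641) = -8651318/(7*13/759) - 4680349*678/(-798 - 61781451 + 90652820) = -8651318/7*759/13 - 4680349/((1/678)*28870571) = -505103874/7 - 4680349/28870571/678 = -505103874/7 - 4680349*678/28870571 = -505103874/7 - 3173276622/28870571 = -14582659469628408/202093997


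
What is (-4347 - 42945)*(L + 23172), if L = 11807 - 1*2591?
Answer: -1531693296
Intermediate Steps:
L = 9216 (L = 11807 - 2591 = 9216)
(-4347 - 42945)*(L + 23172) = (-4347 - 42945)*(9216 + 23172) = -47292*32388 = -1531693296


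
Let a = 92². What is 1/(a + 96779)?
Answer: 1/105243 ≈ 9.5018e-6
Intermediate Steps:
a = 8464
1/(a + 96779) = 1/(8464 + 96779) = 1/105243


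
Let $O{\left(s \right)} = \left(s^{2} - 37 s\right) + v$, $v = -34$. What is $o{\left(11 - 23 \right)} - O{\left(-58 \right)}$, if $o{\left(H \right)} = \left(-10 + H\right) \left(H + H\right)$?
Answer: $-4948$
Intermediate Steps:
$o{\left(H \right)} = 2 H \left(-10 + H\right)$ ($o{\left(H \right)} = \left(-10 + H\right) 2 H = 2 H \left(-10 + H\right)$)
$O{\left(s \right)} = -34 + s^{2} - 37 s$ ($O{\left(s \right)} = \left(s^{2} - 37 s\right) - 34 = -34 + s^{2} - 37 s$)
$o{\left(11 - 23 \right)} - O{\left(-58 \right)} = 2 \left(11 - 23\right) \left(-10 + \left(11 - 23\right)\right) - \left(-34 + \left(-58\right)^{2} - -2146\right) = 2 \left(11 - 23\right) \left(-10 + \left(11 - 23\right)\right) - \left(-34 + 3364 + 2146\right) = 2 \left(-12\right) \left(-10 - 12\right) - 5476 = 2 \left(-12\right) \left(-22\right) - 5476 = 528 - 5476 = -4948$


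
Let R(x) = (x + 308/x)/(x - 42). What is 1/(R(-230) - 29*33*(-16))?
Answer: 7820/119746491 ≈ 6.5305e-5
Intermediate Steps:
R(x) = (x + 308/x)/(-42 + x)
1/(R(-230) - 29*33*(-16)) = 1/((308 + (-230)**2)/((-230)*(-42 - 230)) - 29*33*(-16)) = 1/(-1/230*(308 + 52900)/(-272) - 957*(-16)) = 1/(-1/230*(-1/272)*53208 + 15312) = 1/(6651/7820 + 15312) = 1/(119746491/7820) = 7820/119746491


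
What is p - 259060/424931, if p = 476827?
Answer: 202618314877/424931 ≈ 4.7683e+5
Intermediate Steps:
p - 259060/424931 = 476827 - 259060/424931 = 202618314877/424931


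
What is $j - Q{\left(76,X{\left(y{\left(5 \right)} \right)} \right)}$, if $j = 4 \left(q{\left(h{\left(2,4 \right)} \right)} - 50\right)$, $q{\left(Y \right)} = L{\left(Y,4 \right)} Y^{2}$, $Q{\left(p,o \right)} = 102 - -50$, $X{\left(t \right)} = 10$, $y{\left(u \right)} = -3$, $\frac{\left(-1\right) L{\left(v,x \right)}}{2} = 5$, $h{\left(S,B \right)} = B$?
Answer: $-992$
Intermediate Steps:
$L{\left(v,x \right)} = -10$ ($L{\left(v,x \right)} = \left(-2\right) 5 = -10$)
$Q{\left(p,o \right)} = 152$ ($Q{\left(p,o \right)} = 102 + 50 = 152$)
$q{\left(Y \right)} = - 10 Y^{2}$
$j = -840$ ($j = 4 \left(- 10 \cdot 4^{2} - 50\right) = 4 \left(\left(-10\right) 16 - 50\right) = 4 \left(-160 - 50\right) = 4 \left(-210\right) = -840$)
$j - Q{\left(76,X{\left(y{\left(5 \right)} \right)} \right)} = -840 - 152 = -992$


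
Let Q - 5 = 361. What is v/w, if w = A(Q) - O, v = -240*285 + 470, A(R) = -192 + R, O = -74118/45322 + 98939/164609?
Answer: -126696397506785/326456889889 ≈ -388.10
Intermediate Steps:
Q = 366 (Q = 5 + 361 = 366)
O = -3858188252/3730204549 (O = -74118*1/45322 + 98939*(1/164609) = -37059/22661 + 98939/164609 = -3858188252/3730204549 ≈ -1.0343)
v = -67930 (v = -68400 + 470 = -67930)
w = 652913779778/3730204549 (w = (-192 + 366) - 1*(-3858188252/3730204549) = 174 + 3858188252/3730204549 = 652913779778/3730204549 ≈ 175.03)
v/w = -67930/652913779778/3730204549 = -67930*3730204549/652913779778 = -126696397506785/326456889889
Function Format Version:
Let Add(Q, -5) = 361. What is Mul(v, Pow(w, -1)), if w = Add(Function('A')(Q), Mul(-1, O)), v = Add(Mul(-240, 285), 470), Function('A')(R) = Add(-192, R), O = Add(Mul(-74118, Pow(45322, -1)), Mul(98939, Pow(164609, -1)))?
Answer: Rational(-126696397506785, 326456889889) ≈ -388.10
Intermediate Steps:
Q = 366 (Q = Add(5, 361) = 366)
O = Rational(-3858188252, 3730204549) (O = Add(Mul(-74118, Rational(1, 45322)), Mul(98939, Rational(1, 164609))) = Add(Rational(-37059, 22661), Rational(98939, 164609)) = Rational(-3858188252, 3730204549) ≈ -1.0343)
v = -67930 (v = Add(-68400, 470) = -67930)
w = Rational(652913779778, 3730204549) (w = Add(Add(-192, 366), Mul(-1, Rational(-3858188252, 3730204549))) = Add(174, Rational(3858188252, 3730204549)) = Rational(652913779778, 3730204549) ≈ 175.03)
Mul(v, Pow(w, -1)) = Mul(-67930, Pow(Rational(652913779778, 3730204549), -1)) = Mul(-67930, Rational(3730204549, 652913779778)) = Rational(-126696397506785, 326456889889)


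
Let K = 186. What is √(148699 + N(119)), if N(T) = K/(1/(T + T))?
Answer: √192967 ≈ 439.28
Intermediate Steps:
N(T) = 372*T (N(T) = 186/(1/(T + T)) = 186/(1/(2*T)) = 186/((1/(2*T))) = 186*(2*T) = 372*T)
√(148699 + N(119)) = √(148699 + 372*119) = √(148699 + 44268) = √192967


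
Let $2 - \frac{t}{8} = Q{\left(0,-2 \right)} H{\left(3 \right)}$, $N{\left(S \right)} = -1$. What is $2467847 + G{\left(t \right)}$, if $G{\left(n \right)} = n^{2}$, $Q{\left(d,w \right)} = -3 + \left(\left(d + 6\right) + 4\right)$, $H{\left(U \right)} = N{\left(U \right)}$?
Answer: $2473031$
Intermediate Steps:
$H{\left(U \right)} = -1$
$Q{\left(d,w \right)} = 7 + d$ ($Q{\left(d,w \right)} = -3 + \left(\left(6 + d\right) + 4\right) = -3 + \left(10 + d\right) = 7 + d$)
$t = 72$ ($t = 16 - 8 \left(7 + 0\right) \left(-1\right) = 16 - 8 \cdot 7 \left(-1\right) = 16 - -56 = 16 + 56 = 72$)
$2467847 + G{\left(t \right)} = 2467847 + 72^{2} = 2467847 + 5184 = 2473031$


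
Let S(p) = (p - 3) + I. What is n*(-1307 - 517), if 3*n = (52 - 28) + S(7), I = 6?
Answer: -20672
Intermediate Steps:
S(p) = 3 + p (S(p) = (p - 3) + 6 = (-3 + p) + 6 = 3 + p)
n = 34/3 (n = ((52 - 28) + (3 + 7))/3 = (24 + 10)/3 = (⅓)*34 = 34/3 ≈ 11.333)
n*(-1307 - 517) = 34*(-1307 - 517)/3 = (34/3)*(-1824) = -20672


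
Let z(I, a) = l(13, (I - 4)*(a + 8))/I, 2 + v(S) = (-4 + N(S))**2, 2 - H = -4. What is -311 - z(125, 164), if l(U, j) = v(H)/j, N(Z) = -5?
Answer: -809066579/2601500 ≈ -311.00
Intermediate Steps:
H = 6 (H = 2 - 1*(-4) = 2 + 4 = 6)
v(S) = 79 (v(S) = -2 + (-4 - 5)**2 = -2 + (-9)**2 = -2 + 81 = 79)
l(U, j) = 79/j
z(I, a) = 79/(I*(-4 + I)*(8 + a)) (z(I, a) = (79/(((I - 4)*(a + 8))))/I = (79/(((-4 + I)*(8 + a))))/I = (79*(1/((-4 + I)*(8 + a))))/I = (79/((-4 + I)*(8 + a)))/I = 79/(I*(-4 + I)*(8 + a)))
-311 - z(125, 164) = -311 - 79/(125*(-32 - 4*164 + 8*125 + 125*164)) = -311 - 79/(125*(-32 - 656 + 1000 + 20500)) = -311 - 79/(125*20812) = -311 - 1*79/2601500 = -311 - 79/2601500 = -809066579/2601500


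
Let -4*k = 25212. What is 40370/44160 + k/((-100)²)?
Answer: 783497/2760000 ≈ 0.28388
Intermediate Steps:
k = -6303 (k = -¼*25212 = -6303)
40370/44160 + k/((-100)²) = 40370/44160 - 6303/((-100)²) = 40370*(1/44160) - 6303/10000 = 4037/4416 - 6303*1/10000 = 4037/4416 - 6303/10000 = 783497/2760000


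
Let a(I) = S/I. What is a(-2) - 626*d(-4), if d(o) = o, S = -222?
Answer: 2615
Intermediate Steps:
a(I) = -222/I
a(-2) - 626*d(-4) = -222/(-2) - 626*(-4) = -222*(-1/2) + 2504 = 111 + 2504 = 2615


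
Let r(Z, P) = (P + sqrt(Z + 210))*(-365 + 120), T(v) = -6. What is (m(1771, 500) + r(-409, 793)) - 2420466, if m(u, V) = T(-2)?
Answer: -2614757 - 245*I*sqrt(199) ≈ -2.6148e+6 - 3456.1*I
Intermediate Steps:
m(u, V) = -6
r(Z, P) = -245*P - 245*sqrt(210 + Z) (r(Z, P) = (P + sqrt(210 + Z))*(-245) = -245*P - 245*sqrt(210 + Z))
(m(1771, 500) + r(-409, 793)) - 2420466 = (-6 + (-245*793 - 245*sqrt(210 - 409))) - 2420466 = (-6 + (-194285 - 245*I*sqrt(199))) - 2420466 = (-194291 - 245*I*sqrt(199)) - 2420466 = -2614757 - 245*I*sqrt(199)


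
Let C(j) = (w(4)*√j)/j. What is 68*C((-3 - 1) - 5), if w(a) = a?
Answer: -272*I/3 ≈ -90.667*I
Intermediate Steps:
C(j) = 4/√j (C(j) = (4*√j)/j = 4/√j)
68*C((-3 - 1) - 5) = 68*(4/√((-3 - 1) - 5)) = 68*(4/√(-4 - 5)) = 68*(4/√(-9)) = 68*(4*(-I/3)) = 68*(-4*I/3) = -272*I/3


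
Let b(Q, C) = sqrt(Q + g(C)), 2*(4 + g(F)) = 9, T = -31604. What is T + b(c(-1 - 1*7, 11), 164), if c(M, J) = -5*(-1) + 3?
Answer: -31604 + sqrt(34)/2 ≈ -31601.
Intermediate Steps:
g(F) = 1/2 (g(F) = -4 + (1/2)*9 = -4 + 9/2 = 1/2)
c(M, J) = 8 (c(M, J) = 5 + 3 = 8)
b(Q, C) = sqrt(1/2 + Q) (b(Q, C) = sqrt(Q + 1/2) = sqrt(1/2 + Q))
T + b(c(-1 - 1*7, 11), 164) = -31604 + sqrt(2 + 4*8)/2 = -31604 + sqrt(2 + 32)/2 = -31604 + sqrt(34)/2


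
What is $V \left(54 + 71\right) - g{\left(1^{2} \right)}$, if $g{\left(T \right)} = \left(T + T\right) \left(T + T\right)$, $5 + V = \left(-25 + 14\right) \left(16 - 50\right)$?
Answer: $46121$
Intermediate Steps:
$V = 369$ ($V = -5 + \left(-25 + 14\right) \left(16 - 50\right) = -5 - -374 = -5 + 374 = 369$)
$g{\left(T \right)} = 4 T^{2}$ ($g{\left(T \right)} = 2 T 2 T = 4 T^{2}$)
$V \left(54 + 71\right) - g{\left(1^{2} \right)} = 369 \left(54 + 71\right) - 4 \left(1^{2}\right)^{2} = 369 \cdot 125 - 4 \cdot 1^{2} = 46125 - 4 \cdot 1 = 46125 - 4 = 46121$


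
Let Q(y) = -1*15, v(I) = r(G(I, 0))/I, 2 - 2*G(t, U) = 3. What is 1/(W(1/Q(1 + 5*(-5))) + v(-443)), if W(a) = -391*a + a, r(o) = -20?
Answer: 443/11538 ≈ 0.038395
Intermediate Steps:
G(t, U) = -½ (G(t, U) = 1 - ½*3 = 1 - 3/2 = -½)
v(I) = -20/I
Q(y) = -15
W(a) = -390*a
1/(W(1/Q(1 + 5*(-5))) + v(-443)) = 1/(-390/(-15) - 20/(-443)) = 1/(-390*(-1/15) - 20*(-1/443)) = 1/(26 + 20/443) = 1/(11538/443) = 443/11538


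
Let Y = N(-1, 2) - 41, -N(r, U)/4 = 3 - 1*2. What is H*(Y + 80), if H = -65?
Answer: -2275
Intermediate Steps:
N(r, U) = -4 (N(r, U) = -4*(3 - 1*2) = -4*(3 - 2) = -4*1 = -4)
Y = -45 (Y = -4 - 41 = -45)
H*(Y + 80) = -65*(-45 + 80) = -65*35 = -2275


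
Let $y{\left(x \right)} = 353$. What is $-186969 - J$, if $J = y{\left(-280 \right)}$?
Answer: $-187322$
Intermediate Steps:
$J = 353$
$-186969 - J = -186969 - 353 = -187322$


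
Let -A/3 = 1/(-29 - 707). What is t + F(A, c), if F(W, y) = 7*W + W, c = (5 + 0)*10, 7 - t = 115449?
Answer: -10620661/92 ≈ -1.1544e+5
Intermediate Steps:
t = -115442 (t = 7 - 1*115449 = 7 - 115449 = -115442)
c = 50 (c = 5*10 = 50)
A = 3/736 (A = -3/(-29 - 707) = -3/(-736) = -3*(-1/736) = 3/736 ≈ 0.0040761)
F(W, y) = 8*W
t + F(A, c) = -115442 + 8*(3/736) = -115442 + 3/92 = -10620661/92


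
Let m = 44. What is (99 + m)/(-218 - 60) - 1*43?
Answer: -12097/278 ≈ -43.514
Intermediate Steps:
(99 + m)/(-218 - 60) - 1*43 = (99 + 44)/(-218 - 60) - 1*43 = 143/(-278) - 43 = 143*(-1/278) - 43 = -143/278 - 43 = -12097/278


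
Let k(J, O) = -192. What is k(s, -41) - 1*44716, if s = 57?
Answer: -44908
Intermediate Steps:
k(s, -41) - 1*44716 = -192 - 1*44716 = -192 - 44716 = -44908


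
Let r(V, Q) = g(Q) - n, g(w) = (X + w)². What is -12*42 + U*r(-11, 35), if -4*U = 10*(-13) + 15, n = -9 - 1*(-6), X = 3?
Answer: 164389/4 ≈ 41097.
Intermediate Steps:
n = -3 (n = -9 + 6 = -3)
g(w) = (3 + w)²
r(V, Q) = 3 + (3 + Q)² (r(V, Q) = (3 + Q)² - 1*(-3) = (3 + Q)² + 3 = 3 + (3 + Q)²)
U = 115/4 (U = -(10*(-13) + 15)/4 = -(-130 + 15)/4 = -¼*(-115) = 115/4 ≈ 28.750)
-12*42 + U*r(-11, 35) = -12*42 + 115*(3 + (3 + 35)²)/4 = -504 + 115*(3 + 38²)/4 = -504 + 115*(3 + 1444)/4 = -504 + (115/4)*1447 = -504 + 166405/4 = 164389/4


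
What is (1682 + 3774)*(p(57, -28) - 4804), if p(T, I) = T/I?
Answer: -183552116/7 ≈ -2.6222e+7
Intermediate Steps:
(1682 + 3774)*(p(57, -28) - 4804) = (1682 + 3774)*(57/(-28) - 4804) = 5456*(57*(-1/28) - 4804) = 5456*(-57/28 - 4804) = 5456*(-134569/28) = -183552116/7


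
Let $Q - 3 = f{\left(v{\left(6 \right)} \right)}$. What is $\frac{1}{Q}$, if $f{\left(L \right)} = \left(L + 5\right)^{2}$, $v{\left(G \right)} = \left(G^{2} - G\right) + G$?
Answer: $\frac{1}{1684} \approx 0.00059382$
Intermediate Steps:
$v{\left(G \right)} = G^{2}$
$f{\left(L \right)} = \left(5 + L\right)^{2}$
$Q = 1684$ ($Q = 3 + \left(5 + 6^{2}\right)^{2} = 3 + \left(5 + 36\right)^{2} = 3 + 41^{2} = 3 + 1681 = 1684$)
$\frac{1}{Q} = \frac{1}{1684}$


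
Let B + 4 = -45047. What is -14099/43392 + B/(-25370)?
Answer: 798580681/550427520 ≈ 1.4508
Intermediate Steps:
B = -45051 (B = -4 - 45047 = -45051)
-14099/43392 + B/(-25370) = -14099/43392 - 45051/(-25370) = -14099*1/43392 - 45051*(-1/25370) = -14099/43392 + 45051/25370 = 798580681/550427520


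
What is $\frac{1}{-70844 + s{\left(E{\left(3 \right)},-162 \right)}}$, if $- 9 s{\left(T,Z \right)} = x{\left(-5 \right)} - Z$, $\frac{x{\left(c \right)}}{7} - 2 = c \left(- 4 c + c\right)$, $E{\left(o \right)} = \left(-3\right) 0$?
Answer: $- \frac{9}{637247} \approx -1.4123 \cdot 10^{-5}$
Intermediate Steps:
$E{\left(o \right)} = 0$
$x{\left(c \right)} = 14 - 21 c^{2}$ ($x{\left(c \right)} = 14 + 7 c \left(- 4 c + c\right) = 14 + 7 c \left(- 3 c\right) = 14 + 7 \left(- 3 c^{2}\right) = 14 - 21 c^{2}$)
$s{\left(T,Z \right)} = \frac{511}{9} + \frac{Z}{9}$ ($s{\left(T,Z \right)} = - \frac{\left(14 - 21 \left(-5\right)^{2}\right) - Z}{9} = - \frac{\left(14 - 525\right) - Z}{9} = - \frac{-511 - Z}{9} = \frac{511}{9} + \frac{Z}{9}$)
$\frac{1}{-70844 + s{\left(E{\left(3 \right)},-162 \right)}} = \frac{1}{-70844 + \left(\frac{511}{9} + \frac{1}{9} \left(-162\right)\right)} = \frac{1}{-70844 + \left(\frac{511}{9} - 18\right)} = \frac{1}{-70844 + \frac{349}{9}} = \frac{1}{- \frac{637247}{9}} = - \frac{9}{637247}$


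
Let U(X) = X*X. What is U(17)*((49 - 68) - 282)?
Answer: -86989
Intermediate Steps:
U(X) = X²
U(17)*((49 - 68) - 282) = 17²*((49 - 68) - 282) = 289*(-19 - 282) = 289*(-301) = -86989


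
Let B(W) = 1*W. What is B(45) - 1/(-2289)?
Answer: 103006/2289 ≈ 45.000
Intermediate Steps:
B(W) = W
B(45) - 1/(-2289) = 45 - 1/(-2289) = 45 - 1*(-1/2289) = 45 + 1/2289 = 103006/2289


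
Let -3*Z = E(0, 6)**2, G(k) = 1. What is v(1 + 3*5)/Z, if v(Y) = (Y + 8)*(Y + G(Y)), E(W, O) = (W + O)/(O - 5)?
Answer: -34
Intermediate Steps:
E(W, O) = (O + W)/(-5 + O)
v(Y) = (1 + Y)*(8 + Y) (v(Y) = (Y + 8)*(Y + 1) = (8 + Y)*(1 + Y) = (1 + Y)*(8 + Y))
Z = -12 (Z = -(6 + 0)**2/(-5 + 6)**2/3 = -(6/1)**2/3 = -(1*6)**2/3 = -1/3*6**2 = -1/3*36 = -12)
v(1 + 3*5)/Z = (8 + (1 + 3*5)**2 + 9*(1 + 3*5))/(-12) = (8 + (1 + 15)**2 + 9*(1 + 15))*(-1/12) = (8 + 16**2 + 9*16)*(-1/12) = (8 + 256 + 144)*(-1/12) = 408*(-1/12) = -34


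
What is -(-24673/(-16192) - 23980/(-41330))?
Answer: -12800175/6083776 ≈ -2.1040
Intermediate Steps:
-(-24673/(-16192) - 23980/(-41330)) = -(-24673*(-1/16192) - 23980*(-1/41330)) = -(2243/1472 + 2398/4133) = -1*12800175/6083776 = -12800175/6083776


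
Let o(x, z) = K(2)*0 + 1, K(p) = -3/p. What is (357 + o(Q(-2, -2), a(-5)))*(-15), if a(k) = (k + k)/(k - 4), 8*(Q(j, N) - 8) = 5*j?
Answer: -5370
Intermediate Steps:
Q(j, N) = 8 + 5*j/8 (Q(j, N) = 8 + (5*j)/8 = 8 + 5*j/8)
a(k) = 2*k/(-4 + k) (a(k) = (2*k)/(-4 + k) = 2*k/(-4 + k))
o(x, z) = 1 (o(x, z) = -3/2*0 + 1 = 0 + 1 = 1)
(357 + o(Q(-2, -2), a(-5)))*(-15) = (357 + 1)*(-15) = 358*(-15) = -5370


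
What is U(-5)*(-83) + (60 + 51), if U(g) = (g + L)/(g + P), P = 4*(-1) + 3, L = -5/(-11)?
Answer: 1588/33 ≈ 48.121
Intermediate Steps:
L = 5/11 (L = -5*(-1/11) = 5/11 ≈ 0.45455)
P = -1 (P = -4 + 3 = -1)
U(g) = (5/11 + g)/(-1 + g) (U(g) = (g + 5/11)/(g - 1) = (5/11 + g)/(-1 + g))
U(-5)*(-83) + (60 + 51) = ((5/11 - 5)/(-1 - 5))*(-83) + (60 + 51) = (-50/11/(-6))*(-83) + 111 = -1/6*(-50/11)*(-83) + 111 = (25/33)*(-83) + 111 = -2075/33 + 111 = 1588/33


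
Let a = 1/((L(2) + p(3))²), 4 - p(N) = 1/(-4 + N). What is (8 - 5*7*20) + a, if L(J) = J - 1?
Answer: -24911/36 ≈ -691.97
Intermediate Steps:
p(N) = 4 - 1/(-4 + N)
L(J) = -1 + J
a = 1/36 (a = 1/(((-1 + 2) + (-17 + 4*3)/(-4 + 3))²) = 1/((1 + (-17 + 12)/(-1))²) = 1/((1 - 1*(-5))²) = 1/((1 + 5)²) = 1/(6²) = 1/36 ≈ 0.027778)
(8 - 5*7*20) + a = (8 - 5*7*20) + 1/36 = (8 - 35*20) + 1/36 = (8 - 700) + 1/36 = -692 + 1/36 = -24911/36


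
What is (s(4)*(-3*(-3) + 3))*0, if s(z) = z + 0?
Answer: 0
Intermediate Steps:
s(z) = z
(s(4)*(-3*(-3) + 3))*0 = (4*(-3*(-3) + 3))*0 = (4*(9 + 3))*0 = (4*12)*0 = 48*0 = 0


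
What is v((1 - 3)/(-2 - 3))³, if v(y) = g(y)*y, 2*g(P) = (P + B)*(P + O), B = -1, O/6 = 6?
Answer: -162771336/1953125 ≈ -83.339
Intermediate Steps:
O = 36 (O = 6*6 = 36)
g(P) = (-1 + P)*(36 + P)/2 (g(P) = ((P - 1)*(P + 36))/2 = ((-1 + P)*(36 + P))/2 = (-1 + P)*(36 + P)/2)
v(y) = y*(-18 + y²/2 + 35*y/2) (v(y) = (-18 + y²/2 + 35*y/2)*y = y*(-18 + y²/2 + 35*y/2))
v((1 - 3)/(-2 - 3))³ = (((1 - 3)/(-2 - 3))*(-36 + ((1 - 3)/(-2 - 3))² + 35*((1 - 3)/(-2 - 3)))/2)³ = ((-2/(-5))*(-36 + (-2/(-5))² + 35*(-2/(-5)))/2)³ = ((-2*(-⅕))*(-36 + (-2*(-⅕))² + 35*(-2*(-⅕)))/2)³ = ((½)*(⅖)*(-36 + (⅖)² + 35*(⅖)))³ = ((½)*(⅖)*(-36 + 4/25 + 14))³ = ((½)*(⅖)*(-546/25))³ = (-546/125)³ = -162771336/1953125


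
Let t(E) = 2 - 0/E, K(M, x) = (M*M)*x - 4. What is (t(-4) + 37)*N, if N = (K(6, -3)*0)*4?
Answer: 0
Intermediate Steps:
K(M, x) = -4 + x*M² (K(M, x) = M²*x - 4 = x*M² - 4 = -4 + x*M²)
t(E) = 2 (t(E) = 2 - 1*0 = 2 + 0 = 2)
N = 0 (N = ((-4 - 3*6²)*0)*4 = ((-4 - 3*36)*0)*4 = ((-4 - 108)*0)*4 = -112*0*4 = 0*4 = 0)
(t(-4) + 37)*N = (2 + 37)*0 = 39*0 = 0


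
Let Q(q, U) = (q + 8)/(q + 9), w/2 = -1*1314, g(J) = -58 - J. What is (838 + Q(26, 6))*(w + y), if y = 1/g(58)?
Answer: -2237896509/1015 ≈ -2.2048e+6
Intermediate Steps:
w = -2628 (w = 2*(-1*1314) = 2*(-1314) = -2628)
Q(q, U) = (8 + q)/(9 + q)
y = -1/116 (y = 1/(-58 - 1*58) = 1/(-58 - 58) = 1/(-116) = -1/116 ≈ -0.0086207)
(838 + Q(26, 6))*(w + y) = (838 + (8 + 26)/(9 + 26))*(-2628 - 1/116) = (838 + 34/35)*(-304849/116) = (29364/35)*(-304849/116) = -2237896509/1015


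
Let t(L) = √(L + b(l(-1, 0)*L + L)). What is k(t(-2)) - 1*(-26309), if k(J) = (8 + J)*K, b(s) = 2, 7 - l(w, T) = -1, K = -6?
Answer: 26261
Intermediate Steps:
l(w, T) = 8 (l(w, T) = 7 - 1*(-1) = 7 + 1 = 8)
t(L) = √(2 + L) (t(L) = √(L + 2) = √(2 + L))
k(J) = -48 - 6*J (k(J) = (8 + J)*(-6) = -48 - 6*J)
k(t(-2)) - 1*(-26309) = (-48 - 6*√(2 - 2)) - 1*(-26309) = (-48 - 6*√0) + 26309 = (-48 - 6*0) + 26309 = (-48 + 0) + 26309 = -48 + 26309 = 26261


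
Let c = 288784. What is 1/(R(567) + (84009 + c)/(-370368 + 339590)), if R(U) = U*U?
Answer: 30778/9894415649 ≈ 3.1106e-6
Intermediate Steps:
R(U) = U**2
1/(R(567) + (84009 + c)/(-370368 + 339590)) = 1/(567**2 + (84009 + 288784)/(-370368 + 339590)) = 1/(321489 + 372793/(-30778)) = 1/(321489 + 372793*(-1/30778)) = 1/(321489 - 372793/30778) = 1/(9894415649/30778) = 30778/9894415649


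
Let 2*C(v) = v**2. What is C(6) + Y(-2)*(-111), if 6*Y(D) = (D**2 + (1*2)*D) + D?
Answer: 55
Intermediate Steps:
C(v) = v**2/2
Y(D) = D/2 + D**2/6 (Y(D) = ((D**2 + (1*2)*D) + D)/6 = ((D**2 + 2*D) + D)/6 = (D**2 + 3*D)/6 = D/2 + D**2/6)
C(6) + Y(-2)*(-111) = (1/2)*6**2 + ((1/6)*(-2)*(3 - 2))*(-111) = (1/2)*36 + ((1/6)*(-2)*1)*(-111) = 18 - 1/3*(-111) = 18 + 37 = 55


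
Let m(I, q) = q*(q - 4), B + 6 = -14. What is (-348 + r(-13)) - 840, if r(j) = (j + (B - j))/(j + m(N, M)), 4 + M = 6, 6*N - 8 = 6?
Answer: -20176/17 ≈ -1186.8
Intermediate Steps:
N = 7/3 (N = 4/3 + (⅙)*6 = 4/3 + 1 = 7/3 ≈ 2.3333)
B = -20 (B = -6 - 14 = -20)
M = 2 (M = -4 + 6 = 2)
m(I, q) = q*(-4 + q)
r(j) = -20/(-4 + j) (r(j) = (j + (-20 - j))/(j + 2*(-4 + 2)) = -20/(j + 2*(-2)) = -20/(j - 4) = -20/(-4 + j))
(-348 + r(-13)) - 840 = (-348 - 20/(-4 - 13)) - 840 = (-348 - 20/(-17)) - 840 = (-348 - 20*(-1/17)) - 840 = (-348 + 20/17) - 840 = -5896/17 - 840 = -20176/17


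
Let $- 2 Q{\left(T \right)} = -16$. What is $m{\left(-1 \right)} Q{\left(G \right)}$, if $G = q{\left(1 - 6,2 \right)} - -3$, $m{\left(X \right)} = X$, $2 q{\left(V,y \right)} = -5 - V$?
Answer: $-8$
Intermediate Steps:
$q{\left(V,y \right)} = - \frac{5}{2} - \frac{V}{2}$ ($q{\left(V,y \right)} = \frac{-5 - V}{2} = - \frac{5}{2} - \frac{V}{2}$)
$G = 3$ ($G = \left(- \frac{5}{2} - \frac{1 - 6}{2}\right) - -3 = \left(- \frac{5}{2} - \frac{1 - 6}{2}\right) + 3 = \left(- \frac{5}{2} - - \frac{5}{2}\right) + 3 = \left(- \frac{5}{2} + \frac{5}{2}\right) + 3 = 0 + 3 = 3$)
$Q{\left(T \right)} = 8$ ($Q{\left(T \right)} = \left(- \frac{1}{2}\right) \left(-16\right) = 8$)
$m{\left(-1 \right)} Q{\left(G \right)} = \left(-1\right) 8 = -8$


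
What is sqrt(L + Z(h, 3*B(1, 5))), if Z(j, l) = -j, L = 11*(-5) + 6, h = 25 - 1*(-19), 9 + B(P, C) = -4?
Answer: I*sqrt(93) ≈ 9.6436*I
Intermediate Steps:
B(P, C) = -13 (B(P, C) = -9 - 4 = -13)
h = 44 (h = 25 + 19 = 44)
L = -49 (L = -55 + 6 = -49)
sqrt(L + Z(h, 3*B(1, 5))) = sqrt(-49 - 1*44) = sqrt(-49 - 44) = sqrt(-93) = I*sqrt(93)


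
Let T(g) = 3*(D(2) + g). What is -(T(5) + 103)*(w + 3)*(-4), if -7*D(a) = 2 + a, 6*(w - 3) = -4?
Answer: 52096/21 ≈ 2480.8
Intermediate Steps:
w = 7/3 (w = 3 + (⅙)*(-4) = 3 - ⅔ = 7/3 ≈ 2.3333)
D(a) = -2/7 - a/7 (D(a) = -(2 + a)/7 = -2/7 - a/7)
T(g) = -12/7 + 3*g (T(g) = 3*((-2/7 - ⅐*2) + g) = 3*((-2/7 - 2/7) + g) = 3*(-4/7 + g) = -12/7 + 3*g)
-(T(5) + 103)*(w + 3)*(-4) = -((-12/7 + 3*5) + 103)*(7/3 + 3)*(-4) = -((-12/7 + 15) + 103)*(16/3)*(-4) = -(93/7 + 103)*(-64)/3 = -814*(-64)/(7*3) = -1*(-52096/21) = 52096/21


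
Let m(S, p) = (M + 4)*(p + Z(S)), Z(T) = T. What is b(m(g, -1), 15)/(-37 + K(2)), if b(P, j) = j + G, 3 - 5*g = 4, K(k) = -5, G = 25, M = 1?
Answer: -20/21 ≈ -0.95238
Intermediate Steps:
g = -⅕ (g = ⅗ - ⅕*4 = ⅗ - ⅘ = -⅕ ≈ -0.20000)
m(S, p) = 5*S + 5*p (m(S, p) = (1 + 4)*(p + S) = 5*(S + p) = 5*S + 5*p)
b(P, j) = 25 + j (b(P, j) = j + 25 = 25 + j)
b(m(g, -1), 15)/(-37 + K(2)) = (25 + 15)/(-37 - 5) = 40/(-42) = -1/42*40 = -20/21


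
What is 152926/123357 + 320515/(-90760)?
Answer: -5131641019/2239176264 ≈ -2.2918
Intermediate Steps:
152926/123357 + 320515/(-90760) = 152926*(1/123357) + 320515*(-1/90760) = 152926/123357 - 64103/18152 = -5131641019/2239176264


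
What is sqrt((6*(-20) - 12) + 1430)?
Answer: sqrt(1298) ≈ 36.028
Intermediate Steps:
sqrt((6*(-20) - 12) + 1430) = sqrt((-120 - 12) + 1430) = sqrt(-132 + 1430) = sqrt(1298)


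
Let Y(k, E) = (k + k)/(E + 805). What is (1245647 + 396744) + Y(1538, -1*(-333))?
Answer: 934522017/569 ≈ 1.6424e+6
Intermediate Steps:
Y(k, E) = 2*k/(805 + E) (Y(k, E) = (2*k)/(805 + E) = 2*k/(805 + E))
(1245647 + 396744) + Y(1538, -1*(-333)) = (1245647 + 396744) + 2*1538/(805 - 1*(-333)) = 1642391 + 2*1538/(805 + 333) = 1642391 + 2*1538/1138 = 1642391 + 2*1538*(1/1138) = 1642391 + 1538/569 = 934522017/569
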